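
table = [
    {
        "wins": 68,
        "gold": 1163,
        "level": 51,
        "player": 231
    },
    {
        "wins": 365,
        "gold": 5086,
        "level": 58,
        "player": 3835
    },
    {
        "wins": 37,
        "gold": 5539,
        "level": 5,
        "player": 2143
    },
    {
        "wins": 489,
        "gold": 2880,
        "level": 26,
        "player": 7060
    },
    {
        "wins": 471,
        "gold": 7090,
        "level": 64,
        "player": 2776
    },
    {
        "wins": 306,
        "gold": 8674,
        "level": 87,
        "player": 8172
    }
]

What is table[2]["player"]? 2143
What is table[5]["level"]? 87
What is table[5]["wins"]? 306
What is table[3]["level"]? 26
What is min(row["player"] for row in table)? 231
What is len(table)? 6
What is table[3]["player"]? 7060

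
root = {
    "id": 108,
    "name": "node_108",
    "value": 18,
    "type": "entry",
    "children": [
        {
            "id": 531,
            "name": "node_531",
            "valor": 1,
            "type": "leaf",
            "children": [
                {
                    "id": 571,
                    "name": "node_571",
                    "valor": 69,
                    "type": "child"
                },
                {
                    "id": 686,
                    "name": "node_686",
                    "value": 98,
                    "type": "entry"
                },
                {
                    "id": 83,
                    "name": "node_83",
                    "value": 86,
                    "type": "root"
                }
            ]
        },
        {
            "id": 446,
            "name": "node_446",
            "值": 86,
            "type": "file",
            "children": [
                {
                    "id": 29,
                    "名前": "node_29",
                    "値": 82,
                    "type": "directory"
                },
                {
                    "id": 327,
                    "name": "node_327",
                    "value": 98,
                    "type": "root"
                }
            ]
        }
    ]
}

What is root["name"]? "node_108"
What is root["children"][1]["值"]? 86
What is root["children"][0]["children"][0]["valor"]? 69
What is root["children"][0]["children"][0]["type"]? "child"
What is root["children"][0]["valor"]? 1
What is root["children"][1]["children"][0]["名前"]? "node_29"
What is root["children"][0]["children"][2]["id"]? 83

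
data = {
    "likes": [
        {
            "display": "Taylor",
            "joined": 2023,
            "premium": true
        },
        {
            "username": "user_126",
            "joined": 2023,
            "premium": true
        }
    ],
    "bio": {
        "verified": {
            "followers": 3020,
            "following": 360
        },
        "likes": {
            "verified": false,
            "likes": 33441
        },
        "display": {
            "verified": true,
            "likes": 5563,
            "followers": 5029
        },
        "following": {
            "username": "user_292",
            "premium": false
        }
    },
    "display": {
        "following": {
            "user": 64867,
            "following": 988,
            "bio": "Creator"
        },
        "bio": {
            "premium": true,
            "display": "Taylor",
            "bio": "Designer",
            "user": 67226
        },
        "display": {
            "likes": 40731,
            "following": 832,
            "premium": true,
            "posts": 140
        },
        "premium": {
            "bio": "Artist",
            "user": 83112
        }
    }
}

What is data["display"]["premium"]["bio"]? "Artist"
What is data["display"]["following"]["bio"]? "Creator"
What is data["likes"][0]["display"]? "Taylor"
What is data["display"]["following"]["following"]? 988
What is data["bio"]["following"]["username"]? "user_292"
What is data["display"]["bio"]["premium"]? True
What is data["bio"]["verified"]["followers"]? 3020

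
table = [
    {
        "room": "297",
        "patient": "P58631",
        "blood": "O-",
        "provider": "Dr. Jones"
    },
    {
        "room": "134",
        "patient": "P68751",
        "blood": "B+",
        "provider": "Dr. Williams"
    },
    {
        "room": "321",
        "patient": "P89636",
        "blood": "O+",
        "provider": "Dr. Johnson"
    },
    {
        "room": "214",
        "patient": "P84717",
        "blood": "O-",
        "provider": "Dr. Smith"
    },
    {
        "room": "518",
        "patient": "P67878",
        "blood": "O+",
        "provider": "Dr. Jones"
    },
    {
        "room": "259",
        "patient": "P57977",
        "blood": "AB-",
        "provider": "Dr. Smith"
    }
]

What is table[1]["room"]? "134"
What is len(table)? 6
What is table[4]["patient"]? "P67878"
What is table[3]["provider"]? "Dr. Smith"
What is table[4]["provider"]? "Dr. Jones"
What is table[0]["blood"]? "O-"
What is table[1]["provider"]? "Dr. Williams"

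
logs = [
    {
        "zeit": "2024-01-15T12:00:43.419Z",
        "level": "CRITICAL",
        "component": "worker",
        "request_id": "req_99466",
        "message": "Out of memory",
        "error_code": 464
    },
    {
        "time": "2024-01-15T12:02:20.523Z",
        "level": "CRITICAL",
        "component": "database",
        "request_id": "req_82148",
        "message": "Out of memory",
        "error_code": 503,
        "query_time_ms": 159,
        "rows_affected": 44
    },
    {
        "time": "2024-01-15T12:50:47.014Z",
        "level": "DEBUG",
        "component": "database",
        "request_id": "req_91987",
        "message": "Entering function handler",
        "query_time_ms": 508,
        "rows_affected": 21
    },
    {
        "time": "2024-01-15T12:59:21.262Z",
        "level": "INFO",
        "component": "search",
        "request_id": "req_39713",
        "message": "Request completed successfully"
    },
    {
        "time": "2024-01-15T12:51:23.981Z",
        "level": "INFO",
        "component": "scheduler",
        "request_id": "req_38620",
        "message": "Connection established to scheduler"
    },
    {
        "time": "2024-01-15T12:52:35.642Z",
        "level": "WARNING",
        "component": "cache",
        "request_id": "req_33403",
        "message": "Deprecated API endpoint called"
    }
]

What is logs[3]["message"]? "Request completed successfully"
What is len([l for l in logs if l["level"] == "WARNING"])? 1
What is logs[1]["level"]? "CRITICAL"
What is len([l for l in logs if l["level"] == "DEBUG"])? 1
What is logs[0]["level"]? "CRITICAL"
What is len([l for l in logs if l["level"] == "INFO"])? 2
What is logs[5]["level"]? "WARNING"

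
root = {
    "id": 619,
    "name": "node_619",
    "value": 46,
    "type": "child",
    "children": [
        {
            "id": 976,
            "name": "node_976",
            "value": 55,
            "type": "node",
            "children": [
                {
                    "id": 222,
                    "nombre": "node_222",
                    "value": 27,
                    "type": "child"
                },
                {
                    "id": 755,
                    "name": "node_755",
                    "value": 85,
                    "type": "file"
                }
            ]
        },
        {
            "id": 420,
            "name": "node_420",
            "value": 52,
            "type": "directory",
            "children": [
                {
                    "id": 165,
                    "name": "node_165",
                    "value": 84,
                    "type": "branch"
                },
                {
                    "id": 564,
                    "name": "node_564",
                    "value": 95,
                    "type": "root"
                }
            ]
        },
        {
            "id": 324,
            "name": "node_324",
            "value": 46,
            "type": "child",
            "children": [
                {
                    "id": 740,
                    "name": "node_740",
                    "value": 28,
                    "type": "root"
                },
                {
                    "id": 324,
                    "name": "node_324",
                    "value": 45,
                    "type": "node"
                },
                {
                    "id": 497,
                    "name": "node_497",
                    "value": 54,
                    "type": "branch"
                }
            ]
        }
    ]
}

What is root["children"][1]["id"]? 420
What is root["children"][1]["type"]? "directory"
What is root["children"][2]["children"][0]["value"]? 28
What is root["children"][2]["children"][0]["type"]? "root"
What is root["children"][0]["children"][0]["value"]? 27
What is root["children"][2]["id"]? 324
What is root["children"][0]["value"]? 55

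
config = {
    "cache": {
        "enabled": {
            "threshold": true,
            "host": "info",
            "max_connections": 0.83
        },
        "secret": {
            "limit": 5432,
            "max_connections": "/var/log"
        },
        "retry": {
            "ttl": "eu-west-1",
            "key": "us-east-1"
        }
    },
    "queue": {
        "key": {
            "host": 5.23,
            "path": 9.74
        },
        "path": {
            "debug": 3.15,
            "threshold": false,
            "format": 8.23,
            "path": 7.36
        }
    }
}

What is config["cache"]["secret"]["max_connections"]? "/var/log"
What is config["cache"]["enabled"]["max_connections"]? 0.83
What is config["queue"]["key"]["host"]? 5.23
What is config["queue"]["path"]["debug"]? 3.15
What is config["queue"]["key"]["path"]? 9.74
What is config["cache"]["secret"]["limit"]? 5432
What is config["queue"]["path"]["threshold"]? False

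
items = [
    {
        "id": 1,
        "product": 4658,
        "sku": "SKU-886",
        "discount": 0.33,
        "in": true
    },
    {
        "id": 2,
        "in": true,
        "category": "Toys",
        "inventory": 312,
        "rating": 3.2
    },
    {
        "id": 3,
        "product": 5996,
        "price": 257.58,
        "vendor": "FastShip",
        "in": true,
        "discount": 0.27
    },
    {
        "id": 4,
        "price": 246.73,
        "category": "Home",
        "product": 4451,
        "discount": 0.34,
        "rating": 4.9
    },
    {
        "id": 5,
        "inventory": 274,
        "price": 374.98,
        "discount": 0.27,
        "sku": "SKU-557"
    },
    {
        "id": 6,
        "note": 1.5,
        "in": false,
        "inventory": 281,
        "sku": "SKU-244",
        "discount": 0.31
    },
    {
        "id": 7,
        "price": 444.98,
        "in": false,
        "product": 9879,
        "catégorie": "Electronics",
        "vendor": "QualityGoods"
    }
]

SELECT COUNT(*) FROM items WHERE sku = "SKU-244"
1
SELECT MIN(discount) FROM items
0.27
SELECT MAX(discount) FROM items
0.34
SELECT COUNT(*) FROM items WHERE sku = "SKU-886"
1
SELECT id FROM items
[1, 2, 3, 4, 5, 6, 7]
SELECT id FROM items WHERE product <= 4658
[1, 4]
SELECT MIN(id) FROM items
1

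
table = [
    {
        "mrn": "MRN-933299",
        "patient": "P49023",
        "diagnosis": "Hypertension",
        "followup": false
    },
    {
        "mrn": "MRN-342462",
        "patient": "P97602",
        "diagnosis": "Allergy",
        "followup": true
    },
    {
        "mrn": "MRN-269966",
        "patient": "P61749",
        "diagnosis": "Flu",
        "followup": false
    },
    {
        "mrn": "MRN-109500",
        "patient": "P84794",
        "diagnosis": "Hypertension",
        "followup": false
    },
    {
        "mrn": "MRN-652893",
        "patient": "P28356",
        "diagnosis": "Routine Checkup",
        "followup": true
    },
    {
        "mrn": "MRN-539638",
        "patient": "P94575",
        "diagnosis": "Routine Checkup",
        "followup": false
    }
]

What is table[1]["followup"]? True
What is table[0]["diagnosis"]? "Hypertension"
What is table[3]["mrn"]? "MRN-109500"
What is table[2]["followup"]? False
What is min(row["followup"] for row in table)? False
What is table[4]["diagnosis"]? "Routine Checkup"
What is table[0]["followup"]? False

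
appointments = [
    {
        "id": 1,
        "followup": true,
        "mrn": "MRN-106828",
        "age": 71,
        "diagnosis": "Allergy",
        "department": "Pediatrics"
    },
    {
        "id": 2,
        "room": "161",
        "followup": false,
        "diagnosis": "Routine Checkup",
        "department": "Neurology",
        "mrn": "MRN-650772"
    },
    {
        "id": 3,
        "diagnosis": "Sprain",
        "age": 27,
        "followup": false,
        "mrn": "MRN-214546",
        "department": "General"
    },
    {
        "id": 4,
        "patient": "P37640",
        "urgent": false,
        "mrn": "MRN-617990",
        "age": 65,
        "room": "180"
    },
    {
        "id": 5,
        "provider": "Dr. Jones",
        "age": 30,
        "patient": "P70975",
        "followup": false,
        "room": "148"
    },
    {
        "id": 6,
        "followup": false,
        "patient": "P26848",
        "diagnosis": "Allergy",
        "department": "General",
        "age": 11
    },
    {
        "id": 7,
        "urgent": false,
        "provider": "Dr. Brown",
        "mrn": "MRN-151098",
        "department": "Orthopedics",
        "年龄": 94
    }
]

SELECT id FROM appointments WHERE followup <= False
[2, 3, 5, 6]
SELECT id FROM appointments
[1, 2, 3, 4, 5, 6, 7]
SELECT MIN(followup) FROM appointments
False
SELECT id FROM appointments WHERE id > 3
[4, 5, 6, 7]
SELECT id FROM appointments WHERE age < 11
[]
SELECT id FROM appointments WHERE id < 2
[1]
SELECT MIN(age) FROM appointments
11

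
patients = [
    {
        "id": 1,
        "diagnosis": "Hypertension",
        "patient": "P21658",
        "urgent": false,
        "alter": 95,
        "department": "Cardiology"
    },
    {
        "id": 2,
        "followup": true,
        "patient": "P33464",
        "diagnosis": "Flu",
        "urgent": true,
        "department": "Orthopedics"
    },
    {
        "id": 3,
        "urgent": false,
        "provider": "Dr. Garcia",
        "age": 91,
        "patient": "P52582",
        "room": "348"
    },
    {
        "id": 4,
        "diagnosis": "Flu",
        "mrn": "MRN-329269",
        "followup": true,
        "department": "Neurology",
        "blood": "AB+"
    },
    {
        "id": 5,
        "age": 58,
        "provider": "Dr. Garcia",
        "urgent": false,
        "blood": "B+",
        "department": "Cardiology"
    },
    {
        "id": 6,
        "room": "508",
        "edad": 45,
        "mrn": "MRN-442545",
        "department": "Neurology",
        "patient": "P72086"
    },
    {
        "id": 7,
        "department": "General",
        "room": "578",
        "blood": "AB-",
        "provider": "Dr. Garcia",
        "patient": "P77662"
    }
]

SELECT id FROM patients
[1, 2, 3, 4, 5, 6, 7]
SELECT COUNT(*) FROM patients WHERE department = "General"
1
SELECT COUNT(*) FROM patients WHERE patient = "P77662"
1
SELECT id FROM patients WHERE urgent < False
[]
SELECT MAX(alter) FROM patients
95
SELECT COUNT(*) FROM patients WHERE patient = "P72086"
1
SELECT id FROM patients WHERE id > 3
[4, 5, 6, 7]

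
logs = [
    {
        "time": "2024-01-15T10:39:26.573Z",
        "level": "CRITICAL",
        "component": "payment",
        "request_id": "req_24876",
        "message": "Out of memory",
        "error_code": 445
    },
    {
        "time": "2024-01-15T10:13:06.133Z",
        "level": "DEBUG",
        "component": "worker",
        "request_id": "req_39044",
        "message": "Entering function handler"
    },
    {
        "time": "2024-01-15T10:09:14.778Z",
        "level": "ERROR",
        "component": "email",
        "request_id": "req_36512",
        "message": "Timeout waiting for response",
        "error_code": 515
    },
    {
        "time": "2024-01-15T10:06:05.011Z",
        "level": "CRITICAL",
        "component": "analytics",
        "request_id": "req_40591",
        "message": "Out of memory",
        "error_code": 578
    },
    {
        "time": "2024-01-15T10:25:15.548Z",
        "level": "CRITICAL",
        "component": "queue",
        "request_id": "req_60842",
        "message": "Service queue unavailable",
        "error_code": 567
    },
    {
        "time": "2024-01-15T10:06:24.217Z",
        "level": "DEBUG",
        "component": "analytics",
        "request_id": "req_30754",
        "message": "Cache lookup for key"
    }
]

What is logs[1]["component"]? "worker"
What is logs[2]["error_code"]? 515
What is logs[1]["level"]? "DEBUG"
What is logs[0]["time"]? "2024-01-15T10:39:26.573Z"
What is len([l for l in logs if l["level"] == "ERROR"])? 1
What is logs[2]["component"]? "email"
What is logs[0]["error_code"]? 445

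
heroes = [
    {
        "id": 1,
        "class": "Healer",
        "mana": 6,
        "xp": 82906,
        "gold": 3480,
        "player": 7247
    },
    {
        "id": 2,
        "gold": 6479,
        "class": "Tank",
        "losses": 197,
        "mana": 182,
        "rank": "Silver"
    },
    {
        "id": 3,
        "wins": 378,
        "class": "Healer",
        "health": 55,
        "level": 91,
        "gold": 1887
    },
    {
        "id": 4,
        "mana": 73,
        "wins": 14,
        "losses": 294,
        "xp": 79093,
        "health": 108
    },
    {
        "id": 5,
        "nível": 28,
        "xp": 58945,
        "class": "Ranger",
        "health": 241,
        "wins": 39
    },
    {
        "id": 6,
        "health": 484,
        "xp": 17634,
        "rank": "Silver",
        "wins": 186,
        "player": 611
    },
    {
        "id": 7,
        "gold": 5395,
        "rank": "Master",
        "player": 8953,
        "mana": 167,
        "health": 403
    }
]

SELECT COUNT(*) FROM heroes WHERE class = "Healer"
2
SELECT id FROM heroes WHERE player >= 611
[1, 6, 7]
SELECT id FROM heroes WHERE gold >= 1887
[1, 2, 3, 7]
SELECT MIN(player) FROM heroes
611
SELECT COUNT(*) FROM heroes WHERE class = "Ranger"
1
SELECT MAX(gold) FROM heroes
6479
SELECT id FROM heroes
[1, 2, 3, 4, 5, 6, 7]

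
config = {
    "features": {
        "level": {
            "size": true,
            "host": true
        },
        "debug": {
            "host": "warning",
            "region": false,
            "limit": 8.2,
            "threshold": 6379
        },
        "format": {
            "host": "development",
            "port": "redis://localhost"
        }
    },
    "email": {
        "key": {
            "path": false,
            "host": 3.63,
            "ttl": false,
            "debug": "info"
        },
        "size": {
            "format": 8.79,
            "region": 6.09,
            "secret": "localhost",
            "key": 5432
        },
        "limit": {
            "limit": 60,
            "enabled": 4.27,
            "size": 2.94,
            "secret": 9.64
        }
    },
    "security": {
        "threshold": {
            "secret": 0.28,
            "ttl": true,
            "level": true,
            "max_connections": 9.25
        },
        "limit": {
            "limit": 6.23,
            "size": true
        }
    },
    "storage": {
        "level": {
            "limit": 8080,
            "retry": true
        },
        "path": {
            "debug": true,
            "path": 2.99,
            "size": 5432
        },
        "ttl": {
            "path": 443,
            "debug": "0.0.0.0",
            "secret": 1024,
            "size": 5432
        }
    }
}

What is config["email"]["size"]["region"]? 6.09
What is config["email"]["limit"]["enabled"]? 4.27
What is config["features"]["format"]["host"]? "development"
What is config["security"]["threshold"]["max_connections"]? 9.25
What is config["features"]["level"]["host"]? True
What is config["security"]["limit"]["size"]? True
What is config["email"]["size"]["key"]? 5432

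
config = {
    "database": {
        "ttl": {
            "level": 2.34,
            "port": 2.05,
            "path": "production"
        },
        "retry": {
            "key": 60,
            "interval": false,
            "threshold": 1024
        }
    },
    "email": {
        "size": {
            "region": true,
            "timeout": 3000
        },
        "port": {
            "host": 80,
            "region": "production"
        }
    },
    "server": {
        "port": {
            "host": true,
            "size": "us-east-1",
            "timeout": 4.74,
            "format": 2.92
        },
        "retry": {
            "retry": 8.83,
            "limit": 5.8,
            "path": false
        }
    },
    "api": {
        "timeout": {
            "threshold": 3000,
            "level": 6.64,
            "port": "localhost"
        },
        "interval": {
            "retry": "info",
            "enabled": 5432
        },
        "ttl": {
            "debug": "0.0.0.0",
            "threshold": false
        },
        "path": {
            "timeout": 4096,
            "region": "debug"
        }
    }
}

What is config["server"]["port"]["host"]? True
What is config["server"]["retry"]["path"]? False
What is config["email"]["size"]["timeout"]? 3000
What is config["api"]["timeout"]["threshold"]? 3000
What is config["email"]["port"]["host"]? 80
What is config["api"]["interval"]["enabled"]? 5432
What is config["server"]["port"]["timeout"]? 4.74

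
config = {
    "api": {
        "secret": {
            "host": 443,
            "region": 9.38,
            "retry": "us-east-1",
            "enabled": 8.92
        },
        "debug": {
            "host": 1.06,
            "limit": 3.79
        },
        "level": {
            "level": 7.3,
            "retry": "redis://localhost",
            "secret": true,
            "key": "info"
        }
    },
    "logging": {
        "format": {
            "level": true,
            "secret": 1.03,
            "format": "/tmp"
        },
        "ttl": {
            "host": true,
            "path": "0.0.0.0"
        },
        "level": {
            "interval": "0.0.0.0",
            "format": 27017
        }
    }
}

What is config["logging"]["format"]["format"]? "/tmp"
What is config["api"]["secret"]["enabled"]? 8.92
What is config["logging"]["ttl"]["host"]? True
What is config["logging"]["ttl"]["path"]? "0.0.0.0"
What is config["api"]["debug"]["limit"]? 3.79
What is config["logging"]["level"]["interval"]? "0.0.0.0"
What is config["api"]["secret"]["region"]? 9.38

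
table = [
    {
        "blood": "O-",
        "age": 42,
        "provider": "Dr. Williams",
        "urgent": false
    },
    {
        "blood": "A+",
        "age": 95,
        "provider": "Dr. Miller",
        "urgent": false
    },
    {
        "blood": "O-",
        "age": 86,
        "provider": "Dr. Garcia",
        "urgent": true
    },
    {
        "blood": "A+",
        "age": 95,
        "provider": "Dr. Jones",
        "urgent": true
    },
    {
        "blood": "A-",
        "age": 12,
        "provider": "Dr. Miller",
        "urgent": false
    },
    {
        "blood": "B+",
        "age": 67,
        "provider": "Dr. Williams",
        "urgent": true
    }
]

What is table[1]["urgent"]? False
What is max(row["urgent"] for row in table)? True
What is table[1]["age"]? 95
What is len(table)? 6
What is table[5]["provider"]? "Dr. Williams"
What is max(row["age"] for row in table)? 95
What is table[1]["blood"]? "A+"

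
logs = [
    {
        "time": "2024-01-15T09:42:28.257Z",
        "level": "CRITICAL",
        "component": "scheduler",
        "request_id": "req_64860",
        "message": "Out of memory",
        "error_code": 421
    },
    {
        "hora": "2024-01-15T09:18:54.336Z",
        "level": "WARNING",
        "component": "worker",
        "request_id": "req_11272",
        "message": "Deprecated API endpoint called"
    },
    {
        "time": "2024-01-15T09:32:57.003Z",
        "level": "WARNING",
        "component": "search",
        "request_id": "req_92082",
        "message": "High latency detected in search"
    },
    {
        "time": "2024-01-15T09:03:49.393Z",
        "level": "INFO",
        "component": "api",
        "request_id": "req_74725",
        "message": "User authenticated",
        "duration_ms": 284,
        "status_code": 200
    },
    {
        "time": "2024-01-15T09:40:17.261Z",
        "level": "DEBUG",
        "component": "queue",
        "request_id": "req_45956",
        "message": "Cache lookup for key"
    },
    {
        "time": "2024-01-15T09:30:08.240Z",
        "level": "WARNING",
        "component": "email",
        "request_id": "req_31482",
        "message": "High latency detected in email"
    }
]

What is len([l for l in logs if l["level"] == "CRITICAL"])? 1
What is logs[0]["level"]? "CRITICAL"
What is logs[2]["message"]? "High latency detected in search"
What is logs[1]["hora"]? "2024-01-15T09:18:54.336Z"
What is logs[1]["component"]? "worker"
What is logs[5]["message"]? "High latency detected in email"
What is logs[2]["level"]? "WARNING"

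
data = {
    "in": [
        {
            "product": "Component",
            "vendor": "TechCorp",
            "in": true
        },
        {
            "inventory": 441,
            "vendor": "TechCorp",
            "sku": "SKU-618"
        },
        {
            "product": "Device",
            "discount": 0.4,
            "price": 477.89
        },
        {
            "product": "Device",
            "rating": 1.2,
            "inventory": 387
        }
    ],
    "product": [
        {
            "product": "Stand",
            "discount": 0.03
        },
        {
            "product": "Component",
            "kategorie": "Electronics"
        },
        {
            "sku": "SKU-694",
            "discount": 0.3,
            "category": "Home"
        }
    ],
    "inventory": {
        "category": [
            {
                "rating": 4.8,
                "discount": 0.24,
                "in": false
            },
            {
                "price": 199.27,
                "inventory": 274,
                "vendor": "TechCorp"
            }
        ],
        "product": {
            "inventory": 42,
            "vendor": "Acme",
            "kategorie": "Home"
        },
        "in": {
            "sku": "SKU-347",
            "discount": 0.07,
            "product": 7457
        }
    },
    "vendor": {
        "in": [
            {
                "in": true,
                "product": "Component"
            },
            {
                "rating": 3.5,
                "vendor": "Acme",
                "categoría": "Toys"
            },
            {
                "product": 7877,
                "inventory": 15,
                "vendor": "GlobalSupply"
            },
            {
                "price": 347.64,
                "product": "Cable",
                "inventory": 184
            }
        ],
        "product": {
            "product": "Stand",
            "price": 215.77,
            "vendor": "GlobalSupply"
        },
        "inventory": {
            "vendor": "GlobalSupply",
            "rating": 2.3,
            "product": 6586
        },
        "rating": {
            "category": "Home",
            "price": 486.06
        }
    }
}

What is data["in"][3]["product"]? "Device"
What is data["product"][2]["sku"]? "SKU-694"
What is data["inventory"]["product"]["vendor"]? "Acme"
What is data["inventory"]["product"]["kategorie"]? "Home"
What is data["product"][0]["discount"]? 0.03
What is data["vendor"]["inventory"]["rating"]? 2.3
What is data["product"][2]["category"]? "Home"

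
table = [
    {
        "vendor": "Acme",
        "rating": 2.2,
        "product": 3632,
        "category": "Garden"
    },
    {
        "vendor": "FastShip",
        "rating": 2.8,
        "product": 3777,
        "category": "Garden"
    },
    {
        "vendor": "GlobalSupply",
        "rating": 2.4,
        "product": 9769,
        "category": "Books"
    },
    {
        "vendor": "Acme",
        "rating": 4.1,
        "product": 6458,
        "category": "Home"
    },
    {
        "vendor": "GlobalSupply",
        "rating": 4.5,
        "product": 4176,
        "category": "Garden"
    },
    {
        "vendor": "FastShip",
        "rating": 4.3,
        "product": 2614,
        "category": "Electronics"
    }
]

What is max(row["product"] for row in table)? 9769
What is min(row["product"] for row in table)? 2614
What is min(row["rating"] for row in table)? 2.2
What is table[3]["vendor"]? "Acme"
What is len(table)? 6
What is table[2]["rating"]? 2.4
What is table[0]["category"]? "Garden"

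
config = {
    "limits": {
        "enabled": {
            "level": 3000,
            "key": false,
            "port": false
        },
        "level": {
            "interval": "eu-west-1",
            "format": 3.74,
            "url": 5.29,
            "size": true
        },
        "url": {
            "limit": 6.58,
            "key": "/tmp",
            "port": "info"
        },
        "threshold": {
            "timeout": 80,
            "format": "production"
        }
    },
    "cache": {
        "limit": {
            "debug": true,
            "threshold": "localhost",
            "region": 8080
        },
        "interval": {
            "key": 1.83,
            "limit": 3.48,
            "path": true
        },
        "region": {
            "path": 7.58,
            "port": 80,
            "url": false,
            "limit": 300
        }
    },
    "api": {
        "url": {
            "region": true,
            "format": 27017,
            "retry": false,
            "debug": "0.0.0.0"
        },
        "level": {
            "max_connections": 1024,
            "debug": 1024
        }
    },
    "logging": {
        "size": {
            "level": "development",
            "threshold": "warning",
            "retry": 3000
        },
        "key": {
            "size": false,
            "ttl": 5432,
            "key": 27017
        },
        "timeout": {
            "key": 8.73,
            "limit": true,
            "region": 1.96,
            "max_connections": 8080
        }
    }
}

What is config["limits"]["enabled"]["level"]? 3000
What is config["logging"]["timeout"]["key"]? 8.73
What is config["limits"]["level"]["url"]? 5.29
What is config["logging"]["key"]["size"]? False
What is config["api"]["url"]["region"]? True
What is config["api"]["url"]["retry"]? False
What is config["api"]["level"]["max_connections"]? 1024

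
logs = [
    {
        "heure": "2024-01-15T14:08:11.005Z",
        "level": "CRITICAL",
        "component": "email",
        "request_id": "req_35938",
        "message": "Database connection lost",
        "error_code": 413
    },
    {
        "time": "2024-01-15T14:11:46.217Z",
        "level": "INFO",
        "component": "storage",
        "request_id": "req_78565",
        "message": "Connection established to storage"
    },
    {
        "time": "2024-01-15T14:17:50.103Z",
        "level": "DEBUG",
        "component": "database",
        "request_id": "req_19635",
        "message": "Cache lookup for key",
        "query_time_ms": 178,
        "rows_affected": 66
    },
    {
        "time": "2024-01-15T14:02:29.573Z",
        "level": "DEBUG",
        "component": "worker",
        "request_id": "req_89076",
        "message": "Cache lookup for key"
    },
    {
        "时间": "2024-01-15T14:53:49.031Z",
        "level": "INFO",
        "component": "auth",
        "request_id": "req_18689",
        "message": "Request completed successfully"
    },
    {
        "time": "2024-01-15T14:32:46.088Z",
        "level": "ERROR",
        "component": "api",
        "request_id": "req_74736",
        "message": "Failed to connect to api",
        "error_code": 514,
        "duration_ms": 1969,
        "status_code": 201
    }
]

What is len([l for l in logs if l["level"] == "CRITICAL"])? 1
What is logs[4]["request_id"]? "req_18689"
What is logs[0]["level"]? "CRITICAL"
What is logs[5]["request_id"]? "req_74736"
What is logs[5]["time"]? "2024-01-15T14:32:46.088Z"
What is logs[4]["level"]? "INFO"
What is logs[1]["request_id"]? "req_78565"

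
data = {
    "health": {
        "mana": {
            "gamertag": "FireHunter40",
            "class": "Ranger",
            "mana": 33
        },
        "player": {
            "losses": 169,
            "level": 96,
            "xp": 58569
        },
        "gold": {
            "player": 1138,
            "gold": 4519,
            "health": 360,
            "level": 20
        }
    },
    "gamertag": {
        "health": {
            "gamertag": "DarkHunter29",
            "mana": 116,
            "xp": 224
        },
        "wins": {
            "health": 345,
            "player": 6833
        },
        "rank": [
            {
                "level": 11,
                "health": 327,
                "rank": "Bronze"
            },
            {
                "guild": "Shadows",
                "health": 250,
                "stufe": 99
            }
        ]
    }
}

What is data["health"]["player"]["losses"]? 169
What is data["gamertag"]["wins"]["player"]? 6833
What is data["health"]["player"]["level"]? 96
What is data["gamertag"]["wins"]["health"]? 345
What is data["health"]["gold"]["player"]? 1138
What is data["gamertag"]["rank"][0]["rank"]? "Bronze"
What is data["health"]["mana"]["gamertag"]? "FireHunter40"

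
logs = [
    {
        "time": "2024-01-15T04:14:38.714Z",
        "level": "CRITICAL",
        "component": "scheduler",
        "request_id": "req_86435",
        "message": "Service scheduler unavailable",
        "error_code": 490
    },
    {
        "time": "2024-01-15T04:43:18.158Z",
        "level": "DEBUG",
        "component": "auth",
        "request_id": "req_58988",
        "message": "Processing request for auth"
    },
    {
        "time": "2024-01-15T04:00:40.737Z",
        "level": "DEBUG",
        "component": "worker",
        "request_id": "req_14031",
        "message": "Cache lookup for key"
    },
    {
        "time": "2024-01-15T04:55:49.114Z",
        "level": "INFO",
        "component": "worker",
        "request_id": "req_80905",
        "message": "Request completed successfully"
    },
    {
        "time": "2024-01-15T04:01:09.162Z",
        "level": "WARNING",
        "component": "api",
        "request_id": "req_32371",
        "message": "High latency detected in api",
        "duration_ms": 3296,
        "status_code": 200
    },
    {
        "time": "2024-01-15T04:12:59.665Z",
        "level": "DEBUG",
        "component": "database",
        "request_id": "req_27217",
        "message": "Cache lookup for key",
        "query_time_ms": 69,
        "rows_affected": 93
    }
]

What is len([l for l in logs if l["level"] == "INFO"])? 1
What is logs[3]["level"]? "INFO"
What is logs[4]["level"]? "WARNING"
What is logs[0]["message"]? "Service scheduler unavailable"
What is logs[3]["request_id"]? "req_80905"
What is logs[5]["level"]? "DEBUG"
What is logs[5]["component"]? "database"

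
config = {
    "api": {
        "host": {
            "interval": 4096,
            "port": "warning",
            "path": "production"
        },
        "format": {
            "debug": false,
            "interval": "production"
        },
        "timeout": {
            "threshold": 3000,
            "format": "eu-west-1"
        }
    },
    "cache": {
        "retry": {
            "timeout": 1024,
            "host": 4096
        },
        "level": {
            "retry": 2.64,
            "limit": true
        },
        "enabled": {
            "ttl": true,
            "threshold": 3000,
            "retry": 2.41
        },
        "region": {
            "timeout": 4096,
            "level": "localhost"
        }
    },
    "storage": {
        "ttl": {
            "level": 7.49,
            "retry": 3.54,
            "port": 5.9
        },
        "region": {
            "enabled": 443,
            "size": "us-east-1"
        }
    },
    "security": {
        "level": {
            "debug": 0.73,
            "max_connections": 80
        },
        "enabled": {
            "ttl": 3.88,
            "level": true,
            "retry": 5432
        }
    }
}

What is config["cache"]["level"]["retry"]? 2.64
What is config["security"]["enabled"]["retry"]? 5432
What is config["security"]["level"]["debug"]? 0.73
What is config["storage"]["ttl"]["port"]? 5.9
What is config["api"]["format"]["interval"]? "production"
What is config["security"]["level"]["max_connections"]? 80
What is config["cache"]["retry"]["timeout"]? 1024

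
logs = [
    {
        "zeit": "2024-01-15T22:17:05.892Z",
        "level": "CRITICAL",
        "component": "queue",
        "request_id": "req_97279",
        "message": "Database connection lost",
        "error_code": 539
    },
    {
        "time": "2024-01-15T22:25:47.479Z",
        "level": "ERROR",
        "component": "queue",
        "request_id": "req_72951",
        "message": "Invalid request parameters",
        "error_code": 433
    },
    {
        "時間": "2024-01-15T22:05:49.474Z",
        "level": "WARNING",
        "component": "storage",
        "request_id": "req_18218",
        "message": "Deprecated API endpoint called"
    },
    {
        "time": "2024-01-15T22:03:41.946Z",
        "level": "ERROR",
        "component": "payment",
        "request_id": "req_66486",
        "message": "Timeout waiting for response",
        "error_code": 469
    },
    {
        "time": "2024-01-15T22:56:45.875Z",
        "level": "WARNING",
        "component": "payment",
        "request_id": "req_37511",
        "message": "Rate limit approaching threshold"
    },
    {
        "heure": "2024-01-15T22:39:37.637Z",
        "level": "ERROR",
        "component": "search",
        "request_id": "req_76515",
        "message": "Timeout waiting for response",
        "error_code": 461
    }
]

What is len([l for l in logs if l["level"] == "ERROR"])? 3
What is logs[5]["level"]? "ERROR"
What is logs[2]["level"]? "WARNING"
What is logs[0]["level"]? "CRITICAL"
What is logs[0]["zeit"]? "2024-01-15T22:17:05.892Z"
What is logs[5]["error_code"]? 461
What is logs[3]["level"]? "ERROR"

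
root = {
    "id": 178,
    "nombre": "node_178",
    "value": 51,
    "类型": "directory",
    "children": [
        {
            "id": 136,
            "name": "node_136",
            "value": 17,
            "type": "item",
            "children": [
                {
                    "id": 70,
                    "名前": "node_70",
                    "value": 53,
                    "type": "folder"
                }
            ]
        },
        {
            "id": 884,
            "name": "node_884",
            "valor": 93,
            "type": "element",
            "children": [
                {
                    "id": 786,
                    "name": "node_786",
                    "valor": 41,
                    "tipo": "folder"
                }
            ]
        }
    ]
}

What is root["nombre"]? "node_178"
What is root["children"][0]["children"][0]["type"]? "folder"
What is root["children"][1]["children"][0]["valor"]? 41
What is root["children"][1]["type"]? "element"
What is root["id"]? 178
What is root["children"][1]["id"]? 884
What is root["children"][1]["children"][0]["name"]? "node_786"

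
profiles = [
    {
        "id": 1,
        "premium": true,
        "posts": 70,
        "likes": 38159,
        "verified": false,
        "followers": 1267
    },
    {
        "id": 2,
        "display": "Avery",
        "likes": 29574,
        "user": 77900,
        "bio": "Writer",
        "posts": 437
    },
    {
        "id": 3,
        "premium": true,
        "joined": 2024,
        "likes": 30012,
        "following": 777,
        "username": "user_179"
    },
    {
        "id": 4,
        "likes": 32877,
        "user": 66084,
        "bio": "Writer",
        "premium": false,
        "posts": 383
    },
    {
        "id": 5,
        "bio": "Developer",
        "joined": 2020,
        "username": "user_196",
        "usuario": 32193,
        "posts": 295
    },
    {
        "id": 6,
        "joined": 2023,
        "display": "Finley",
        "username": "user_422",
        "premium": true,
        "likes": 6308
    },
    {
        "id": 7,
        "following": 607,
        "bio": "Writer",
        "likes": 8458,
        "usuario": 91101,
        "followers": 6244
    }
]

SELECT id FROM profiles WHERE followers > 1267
[7]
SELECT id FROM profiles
[1, 2, 3, 4, 5, 6, 7]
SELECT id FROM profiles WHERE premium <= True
[1, 3, 4, 6]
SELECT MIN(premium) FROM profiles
False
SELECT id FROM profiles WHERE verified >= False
[1]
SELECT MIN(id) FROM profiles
1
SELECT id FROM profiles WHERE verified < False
[]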